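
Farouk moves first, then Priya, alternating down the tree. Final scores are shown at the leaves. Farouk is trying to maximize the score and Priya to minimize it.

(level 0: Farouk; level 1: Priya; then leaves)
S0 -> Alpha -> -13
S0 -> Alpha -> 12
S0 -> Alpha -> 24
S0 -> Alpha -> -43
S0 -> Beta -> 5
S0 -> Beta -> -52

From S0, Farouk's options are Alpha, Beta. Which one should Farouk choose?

Alpha (Priya): min(-13, 12, 24, -43) = -43
Beta (Priya): min(5, -52) = -52
S0 (Farouk): max(-43, -52) = -43
Farouk at S0 wants the highest of {Alpha=-43, Beta=-52}, so chooses Alpha.

Alpha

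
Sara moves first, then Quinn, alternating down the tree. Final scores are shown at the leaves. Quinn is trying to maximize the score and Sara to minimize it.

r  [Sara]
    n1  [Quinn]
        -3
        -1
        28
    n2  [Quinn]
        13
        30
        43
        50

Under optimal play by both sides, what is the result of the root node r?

n1 (Quinn): max(-3, -1, 28) = 28
n2 (Quinn): max(13, 30, 43, 50) = 50
r (Sara): min(28, 50) = 28

28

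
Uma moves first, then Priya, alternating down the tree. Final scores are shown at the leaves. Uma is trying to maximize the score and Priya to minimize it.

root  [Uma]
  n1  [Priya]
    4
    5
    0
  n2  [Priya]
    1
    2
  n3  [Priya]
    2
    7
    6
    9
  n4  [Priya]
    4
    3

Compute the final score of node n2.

1

n2 (Priya): min(1, 2) = 1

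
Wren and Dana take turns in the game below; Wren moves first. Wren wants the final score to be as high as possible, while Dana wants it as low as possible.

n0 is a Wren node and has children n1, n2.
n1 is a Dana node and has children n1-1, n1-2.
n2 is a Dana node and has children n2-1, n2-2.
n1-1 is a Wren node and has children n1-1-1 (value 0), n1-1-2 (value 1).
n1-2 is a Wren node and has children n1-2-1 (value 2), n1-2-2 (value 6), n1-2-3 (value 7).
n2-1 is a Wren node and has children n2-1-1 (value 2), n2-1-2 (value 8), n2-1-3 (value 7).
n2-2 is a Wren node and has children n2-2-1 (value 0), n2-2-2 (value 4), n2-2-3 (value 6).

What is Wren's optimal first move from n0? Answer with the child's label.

n1-1 (Wren): max(0, 1) = 1
n1-2 (Wren): max(2, 6, 7) = 7
n1 (Dana): min(1, 7) = 1
n2-1 (Wren): max(2, 8, 7) = 8
n2-2 (Wren): max(0, 4, 6) = 6
n2 (Dana): min(8, 6) = 6
n0 (Wren): max(1, 6) = 6
Wren at n0 wants the highest of {n1=1, n2=6}, so chooses n2.

n2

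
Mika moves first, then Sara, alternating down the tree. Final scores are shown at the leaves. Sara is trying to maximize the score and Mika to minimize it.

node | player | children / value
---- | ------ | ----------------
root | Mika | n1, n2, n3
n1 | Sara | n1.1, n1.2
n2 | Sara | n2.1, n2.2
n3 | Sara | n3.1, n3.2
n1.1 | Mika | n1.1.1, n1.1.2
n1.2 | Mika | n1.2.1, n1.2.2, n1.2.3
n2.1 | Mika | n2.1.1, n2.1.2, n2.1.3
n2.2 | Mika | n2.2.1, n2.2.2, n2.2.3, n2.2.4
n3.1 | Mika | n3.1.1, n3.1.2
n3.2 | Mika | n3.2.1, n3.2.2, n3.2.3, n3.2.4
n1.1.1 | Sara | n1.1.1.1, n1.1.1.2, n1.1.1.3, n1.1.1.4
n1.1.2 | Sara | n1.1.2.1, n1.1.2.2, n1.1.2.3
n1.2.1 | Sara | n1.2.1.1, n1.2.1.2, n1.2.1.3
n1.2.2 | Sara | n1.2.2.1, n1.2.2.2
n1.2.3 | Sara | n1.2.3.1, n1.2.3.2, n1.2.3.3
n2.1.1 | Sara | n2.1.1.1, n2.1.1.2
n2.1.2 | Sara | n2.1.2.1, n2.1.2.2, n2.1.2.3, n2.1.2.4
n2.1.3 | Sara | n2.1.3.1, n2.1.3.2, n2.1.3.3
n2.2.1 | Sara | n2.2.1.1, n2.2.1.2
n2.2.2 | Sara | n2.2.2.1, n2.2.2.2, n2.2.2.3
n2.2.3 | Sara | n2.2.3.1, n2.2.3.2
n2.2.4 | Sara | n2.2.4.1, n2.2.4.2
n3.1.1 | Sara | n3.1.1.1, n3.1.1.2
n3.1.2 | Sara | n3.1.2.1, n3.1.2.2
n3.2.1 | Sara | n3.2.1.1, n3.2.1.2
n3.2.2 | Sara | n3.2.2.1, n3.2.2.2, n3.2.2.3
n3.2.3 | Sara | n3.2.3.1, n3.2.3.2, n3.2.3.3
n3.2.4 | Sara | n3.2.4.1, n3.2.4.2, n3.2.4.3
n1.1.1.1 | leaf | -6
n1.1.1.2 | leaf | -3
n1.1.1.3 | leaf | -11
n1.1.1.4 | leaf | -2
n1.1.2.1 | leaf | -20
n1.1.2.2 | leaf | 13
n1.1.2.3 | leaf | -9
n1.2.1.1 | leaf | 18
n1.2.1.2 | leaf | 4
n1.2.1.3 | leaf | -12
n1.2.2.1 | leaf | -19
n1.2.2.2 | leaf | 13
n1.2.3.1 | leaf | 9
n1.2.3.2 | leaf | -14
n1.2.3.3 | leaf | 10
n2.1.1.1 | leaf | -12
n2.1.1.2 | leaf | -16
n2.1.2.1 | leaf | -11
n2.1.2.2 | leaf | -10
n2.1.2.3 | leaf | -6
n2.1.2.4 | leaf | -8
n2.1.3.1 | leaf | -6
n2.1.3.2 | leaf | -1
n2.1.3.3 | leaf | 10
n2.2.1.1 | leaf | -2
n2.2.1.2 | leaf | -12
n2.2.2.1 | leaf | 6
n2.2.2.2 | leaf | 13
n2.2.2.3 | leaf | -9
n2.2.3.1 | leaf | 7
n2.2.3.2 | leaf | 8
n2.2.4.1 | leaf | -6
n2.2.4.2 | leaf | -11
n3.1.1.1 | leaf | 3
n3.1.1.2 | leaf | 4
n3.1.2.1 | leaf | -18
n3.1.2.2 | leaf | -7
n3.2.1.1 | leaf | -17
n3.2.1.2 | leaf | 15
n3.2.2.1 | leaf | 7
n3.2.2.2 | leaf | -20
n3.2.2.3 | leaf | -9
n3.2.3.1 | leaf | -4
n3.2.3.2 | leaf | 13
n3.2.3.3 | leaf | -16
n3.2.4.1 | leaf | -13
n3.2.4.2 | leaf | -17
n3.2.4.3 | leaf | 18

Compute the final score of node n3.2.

7

n3.2.1 (Sara): max(-17, 15) = 15
n3.2.2 (Sara): max(7, -20, -9) = 7
n3.2.3 (Sara): max(-4, 13, -16) = 13
n3.2.4 (Sara): max(-13, -17, 18) = 18
n3.2 (Mika): min(15, 7, 13, 18) = 7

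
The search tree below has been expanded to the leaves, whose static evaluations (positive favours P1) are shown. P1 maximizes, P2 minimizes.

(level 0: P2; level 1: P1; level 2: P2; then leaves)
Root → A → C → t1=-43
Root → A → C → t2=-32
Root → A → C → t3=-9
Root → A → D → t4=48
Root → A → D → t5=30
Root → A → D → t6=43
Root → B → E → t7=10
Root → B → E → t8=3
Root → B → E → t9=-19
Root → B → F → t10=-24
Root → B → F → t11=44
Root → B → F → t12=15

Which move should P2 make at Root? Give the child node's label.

B

C (P2): min(-43, -32, -9) = -43
D (P2): min(48, 30, 43) = 30
A (P1): max(-43, 30) = 30
E (P2): min(10, 3, -19) = -19
F (P2): min(-24, 44, 15) = -24
B (P1): max(-19, -24) = -19
Root (P2): min(30, -19) = -19
P2 at Root wants the lowest of {A=30, B=-19}, so chooses B.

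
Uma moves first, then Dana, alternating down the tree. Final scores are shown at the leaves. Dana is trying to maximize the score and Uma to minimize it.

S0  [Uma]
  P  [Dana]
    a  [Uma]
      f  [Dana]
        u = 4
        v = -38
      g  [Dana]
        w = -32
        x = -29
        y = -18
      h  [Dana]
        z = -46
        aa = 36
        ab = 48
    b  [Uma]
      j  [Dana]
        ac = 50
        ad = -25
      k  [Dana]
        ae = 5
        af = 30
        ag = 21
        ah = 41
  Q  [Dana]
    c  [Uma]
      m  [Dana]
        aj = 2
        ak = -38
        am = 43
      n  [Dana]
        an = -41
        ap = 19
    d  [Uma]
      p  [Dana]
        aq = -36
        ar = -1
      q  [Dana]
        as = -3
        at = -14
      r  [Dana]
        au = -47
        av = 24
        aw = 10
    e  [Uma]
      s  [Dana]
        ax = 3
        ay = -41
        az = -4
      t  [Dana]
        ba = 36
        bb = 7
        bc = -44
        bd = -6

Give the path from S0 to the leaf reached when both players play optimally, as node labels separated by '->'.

f (Dana): max(4, -38) = 4
g (Dana): max(-32, -29, -18) = -18
h (Dana): max(-46, 36, 48) = 48
a (Uma): min(4, -18, 48) = -18
j (Dana): max(50, -25) = 50
k (Dana): max(5, 30, 21, 41) = 41
b (Uma): min(50, 41) = 41
P (Dana): max(-18, 41) = 41
m (Dana): max(2, -38, 43) = 43
n (Dana): max(-41, 19) = 19
c (Uma): min(43, 19) = 19
p (Dana): max(-36, -1) = -1
q (Dana): max(-3, -14) = -3
r (Dana): max(-47, 24, 10) = 24
d (Uma): min(-1, -3, 24) = -3
s (Dana): max(3, -41, -4) = 3
t (Dana): max(36, 7, -44, -6) = 36
e (Uma): min(3, 36) = 3
Q (Dana): max(19, -3, 3) = 19
S0 (Uma): min(41, 19) = 19
At S0, Uma picks Q (lowest: 19).
At Q, Dana picks c (highest: 19).
At c, Uma picks n (lowest: 19).
At n, Dana picks ap (highest: 19).
Terminal value 19.

S0 -> Q -> c -> n -> ap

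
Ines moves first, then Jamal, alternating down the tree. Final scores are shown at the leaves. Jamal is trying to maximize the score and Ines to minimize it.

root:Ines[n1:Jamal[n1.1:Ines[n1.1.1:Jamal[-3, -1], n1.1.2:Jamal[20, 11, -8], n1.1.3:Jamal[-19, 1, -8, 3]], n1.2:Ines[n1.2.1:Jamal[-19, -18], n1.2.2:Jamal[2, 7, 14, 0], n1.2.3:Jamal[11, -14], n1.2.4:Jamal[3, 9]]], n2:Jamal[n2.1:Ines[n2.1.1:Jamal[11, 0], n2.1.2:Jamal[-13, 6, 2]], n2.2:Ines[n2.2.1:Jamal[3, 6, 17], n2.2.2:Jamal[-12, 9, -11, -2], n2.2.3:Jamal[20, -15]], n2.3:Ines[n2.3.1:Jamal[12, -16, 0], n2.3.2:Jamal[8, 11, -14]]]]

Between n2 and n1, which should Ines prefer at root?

n2.1.1 (Jamal): max(11, 0) = 11
n2.1.2 (Jamal): max(-13, 6, 2) = 6
n2.1 (Ines): min(11, 6) = 6
n2.2.1 (Jamal): max(3, 6, 17) = 17
n2.2.2 (Jamal): max(-12, 9, -11, -2) = 9
n2.2.3 (Jamal): max(20, -15) = 20
n2.2 (Ines): min(17, 9, 20) = 9
n2.3.1 (Jamal): max(12, -16, 0) = 12
n2.3.2 (Jamal): max(8, 11, -14) = 11
n2.3 (Ines): min(12, 11) = 11
n2 (Jamal): max(6, 9, 11) = 11
n1.1.1 (Jamal): max(-3, -1) = -1
n1.1.2 (Jamal): max(20, 11, -8) = 20
n1.1.3 (Jamal): max(-19, 1, -8, 3) = 3
n1.1 (Ines): min(-1, 20, 3) = -1
n1.2.1 (Jamal): max(-19, -18) = -18
n1.2.2 (Jamal): max(2, 7, 14, 0) = 14
n1.2.3 (Jamal): max(11, -14) = 11
n1.2.4 (Jamal): max(3, 9) = 9
n1.2 (Ines): min(-18, 14, 11, 9) = -18
n1 (Jamal): max(-1, -18) = -1
Ines prefers the lower value; n2=11, n1=-1. n1 is better since -1 < 11.

n1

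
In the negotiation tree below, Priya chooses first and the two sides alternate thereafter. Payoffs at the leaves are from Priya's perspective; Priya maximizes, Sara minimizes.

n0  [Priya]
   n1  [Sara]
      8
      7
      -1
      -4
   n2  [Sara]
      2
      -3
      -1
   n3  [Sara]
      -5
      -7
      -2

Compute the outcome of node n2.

n2 (Sara): min(2, -3, -1) = -3

-3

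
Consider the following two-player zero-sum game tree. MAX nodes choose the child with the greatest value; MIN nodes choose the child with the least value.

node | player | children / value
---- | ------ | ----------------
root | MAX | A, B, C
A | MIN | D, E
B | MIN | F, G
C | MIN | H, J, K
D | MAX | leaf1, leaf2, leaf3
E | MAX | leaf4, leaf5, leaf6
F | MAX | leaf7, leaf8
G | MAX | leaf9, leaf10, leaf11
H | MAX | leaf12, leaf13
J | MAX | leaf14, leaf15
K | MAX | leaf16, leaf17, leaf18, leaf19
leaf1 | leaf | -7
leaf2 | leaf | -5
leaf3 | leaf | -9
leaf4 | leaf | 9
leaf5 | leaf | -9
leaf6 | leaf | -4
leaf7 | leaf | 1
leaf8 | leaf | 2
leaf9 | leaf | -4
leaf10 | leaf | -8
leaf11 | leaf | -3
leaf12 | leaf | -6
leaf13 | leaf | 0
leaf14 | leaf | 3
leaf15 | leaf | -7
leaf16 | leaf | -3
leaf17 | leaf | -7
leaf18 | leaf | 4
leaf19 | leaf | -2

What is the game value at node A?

D (MAX): max(-7, -5, -9) = -5
E (MAX): max(9, -9, -4) = 9
A (MIN): min(-5, 9) = -5

-5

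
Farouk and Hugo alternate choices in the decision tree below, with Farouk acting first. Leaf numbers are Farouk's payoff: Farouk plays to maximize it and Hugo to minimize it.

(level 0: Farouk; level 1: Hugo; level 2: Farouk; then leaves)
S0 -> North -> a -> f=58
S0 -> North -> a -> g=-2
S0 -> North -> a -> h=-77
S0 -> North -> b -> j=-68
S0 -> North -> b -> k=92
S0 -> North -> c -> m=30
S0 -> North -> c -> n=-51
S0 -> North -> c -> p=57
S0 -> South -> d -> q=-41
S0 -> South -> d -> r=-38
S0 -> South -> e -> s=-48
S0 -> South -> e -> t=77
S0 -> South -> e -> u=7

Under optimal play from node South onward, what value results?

d (Farouk): max(-41, -38) = -38
e (Farouk): max(-48, 77, 7) = 77
South (Hugo): min(-38, 77) = -38

-38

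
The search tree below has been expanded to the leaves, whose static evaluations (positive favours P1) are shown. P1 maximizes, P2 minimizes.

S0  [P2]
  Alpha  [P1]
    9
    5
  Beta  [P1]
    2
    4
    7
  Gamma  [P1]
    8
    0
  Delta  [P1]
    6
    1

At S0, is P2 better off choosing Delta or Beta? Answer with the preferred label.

Delta

Delta (P1): max(6, 1) = 6
Beta (P1): max(2, 4, 7) = 7
P2 prefers the lower value; Delta=6, Beta=7. Delta is better since 6 < 7.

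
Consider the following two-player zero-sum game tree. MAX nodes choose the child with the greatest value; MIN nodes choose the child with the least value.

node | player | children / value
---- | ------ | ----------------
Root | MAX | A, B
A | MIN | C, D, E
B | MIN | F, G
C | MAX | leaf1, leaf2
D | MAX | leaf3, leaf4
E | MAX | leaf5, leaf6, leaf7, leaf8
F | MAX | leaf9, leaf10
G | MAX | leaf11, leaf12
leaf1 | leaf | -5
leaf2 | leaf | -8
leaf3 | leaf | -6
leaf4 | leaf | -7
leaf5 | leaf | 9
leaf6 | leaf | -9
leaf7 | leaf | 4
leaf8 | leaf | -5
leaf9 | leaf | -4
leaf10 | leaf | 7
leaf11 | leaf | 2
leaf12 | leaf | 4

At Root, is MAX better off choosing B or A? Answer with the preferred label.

F (MAX): max(-4, 7) = 7
G (MAX): max(2, 4) = 4
B (MIN): min(7, 4) = 4
C (MAX): max(-5, -8) = -5
D (MAX): max(-6, -7) = -6
E (MAX): max(9, -9, 4, -5) = 9
A (MIN): min(-5, -6, 9) = -6
MAX prefers the higher value; B=4, A=-6. B is better since 4 > -6.

B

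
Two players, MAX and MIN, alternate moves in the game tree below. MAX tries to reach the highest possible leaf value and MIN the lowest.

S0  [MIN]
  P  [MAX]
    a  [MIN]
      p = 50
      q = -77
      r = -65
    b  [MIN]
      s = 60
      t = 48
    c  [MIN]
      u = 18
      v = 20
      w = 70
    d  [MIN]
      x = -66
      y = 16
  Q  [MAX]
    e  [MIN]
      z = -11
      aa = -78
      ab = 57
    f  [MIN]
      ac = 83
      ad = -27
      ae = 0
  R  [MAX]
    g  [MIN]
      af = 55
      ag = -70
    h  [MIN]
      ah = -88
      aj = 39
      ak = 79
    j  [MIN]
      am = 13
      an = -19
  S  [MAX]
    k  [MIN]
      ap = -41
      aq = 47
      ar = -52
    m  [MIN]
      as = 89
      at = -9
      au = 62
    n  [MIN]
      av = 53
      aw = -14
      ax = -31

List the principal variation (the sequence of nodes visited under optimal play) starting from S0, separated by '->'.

S0 -> Q -> f -> ad

a (MIN): min(50, -77, -65) = -77
b (MIN): min(60, 48) = 48
c (MIN): min(18, 20, 70) = 18
d (MIN): min(-66, 16) = -66
P (MAX): max(-77, 48, 18, -66) = 48
e (MIN): min(-11, -78, 57) = -78
f (MIN): min(83, -27, 0) = -27
Q (MAX): max(-78, -27) = -27
g (MIN): min(55, -70) = -70
h (MIN): min(-88, 39, 79) = -88
j (MIN): min(13, -19) = -19
R (MAX): max(-70, -88, -19) = -19
k (MIN): min(-41, 47, -52) = -52
m (MIN): min(89, -9, 62) = -9
n (MIN): min(53, -14, -31) = -31
S (MAX): max(-52, -9, -31) = -9
S0 (MIN): min(48, -27, -19, -9) = -27
At S0, MIN picks Q (lowest: -27).
At Q, MAX picks f (highest: -27).
At f, MIN picks ad (lowest: -27).
Terminal value -27.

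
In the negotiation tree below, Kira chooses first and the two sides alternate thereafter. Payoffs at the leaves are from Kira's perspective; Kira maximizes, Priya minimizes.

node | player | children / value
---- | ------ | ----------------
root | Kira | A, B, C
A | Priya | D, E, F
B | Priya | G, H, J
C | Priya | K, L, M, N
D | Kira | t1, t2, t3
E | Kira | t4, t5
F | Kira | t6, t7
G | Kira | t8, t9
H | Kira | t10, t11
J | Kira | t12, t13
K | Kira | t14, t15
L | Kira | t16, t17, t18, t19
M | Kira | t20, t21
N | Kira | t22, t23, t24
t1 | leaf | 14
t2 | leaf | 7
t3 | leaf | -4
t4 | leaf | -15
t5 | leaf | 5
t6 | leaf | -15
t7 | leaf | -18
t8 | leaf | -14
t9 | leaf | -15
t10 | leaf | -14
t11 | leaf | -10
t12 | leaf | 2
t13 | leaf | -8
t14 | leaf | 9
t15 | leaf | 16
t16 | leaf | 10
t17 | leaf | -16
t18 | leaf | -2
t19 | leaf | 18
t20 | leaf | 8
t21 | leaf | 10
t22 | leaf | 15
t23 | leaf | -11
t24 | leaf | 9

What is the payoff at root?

10

D (Kira): max(14, 7, -4) = 14
E (Kira): max(-15, 5) = 5
F (Kira): max(-15, -18) = -15
A (Priya): min(14, 5, -15) = -15
G (Kira): max(-14, -15) = -14
H (Kira): max(-14, -10) = -10
J (Kira): max(2, -8) = 2
B (Priya): min(-14, -10, 2) = -14
K (Kira): max(9, 16) = 16
L (Kira): max(10, -16, -2, 18) = 18
M (Kira): max(8, 10) = 10
N (Kira): max(15, -11, 9) = 15
C (Priya): min(16, 18, 10, 15) = 10
root (Kira): max(-15, -14, 10) = 10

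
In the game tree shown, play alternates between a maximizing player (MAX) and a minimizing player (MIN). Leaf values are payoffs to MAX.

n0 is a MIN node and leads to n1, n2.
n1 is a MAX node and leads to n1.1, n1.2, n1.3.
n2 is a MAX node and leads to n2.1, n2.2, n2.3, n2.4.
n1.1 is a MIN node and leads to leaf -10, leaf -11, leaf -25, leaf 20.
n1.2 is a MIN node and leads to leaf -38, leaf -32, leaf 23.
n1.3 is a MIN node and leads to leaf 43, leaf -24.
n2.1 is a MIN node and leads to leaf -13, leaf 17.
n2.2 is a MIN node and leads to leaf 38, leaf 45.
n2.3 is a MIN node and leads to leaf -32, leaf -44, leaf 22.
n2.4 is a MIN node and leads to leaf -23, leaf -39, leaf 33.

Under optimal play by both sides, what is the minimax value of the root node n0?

n1.1 (MIN): min(-10, -11, -25, 20) = -25
n1.2 (MIN): min(-38, -32, 23) = -38
n1.3 (MIN): min(43, -24) = -24
n1 (MAX): max(-25, -38, -24) = -24
n2.1 (MIN): min(-13, 17) = -13
n2.2 (MIN): min(38, 45) = 38
n2.3 (MIN): min(-32, -44, 22) = -44
n2.4 (MIN): min(-23, -39, 33) = -39
n2 (MAX): max(-13, 38, -44, -39) = 38
n0 (MIN): min(-24, 38) = -24

-24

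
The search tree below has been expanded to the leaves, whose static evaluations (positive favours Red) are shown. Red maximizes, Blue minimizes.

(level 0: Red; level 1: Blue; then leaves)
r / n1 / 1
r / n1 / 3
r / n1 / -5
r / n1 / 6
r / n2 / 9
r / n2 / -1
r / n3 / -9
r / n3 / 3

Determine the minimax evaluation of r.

-1

n1 (Blue): min(1, 3, -5, 6) = -5
n2 (Blue): min(9, -1) = -1
n3 (Blue): min(-9, 3) = -9
r (Red): max(-5, -1, -9) = -1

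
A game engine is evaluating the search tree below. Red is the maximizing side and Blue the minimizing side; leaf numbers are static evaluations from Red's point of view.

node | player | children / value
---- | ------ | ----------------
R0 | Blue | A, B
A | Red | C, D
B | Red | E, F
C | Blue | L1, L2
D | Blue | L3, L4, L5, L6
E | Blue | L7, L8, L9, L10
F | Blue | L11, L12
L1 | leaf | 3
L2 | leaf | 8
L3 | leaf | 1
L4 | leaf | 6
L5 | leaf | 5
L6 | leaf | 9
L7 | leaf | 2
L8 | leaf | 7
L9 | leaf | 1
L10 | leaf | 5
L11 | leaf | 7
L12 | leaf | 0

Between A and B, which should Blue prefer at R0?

B

C (Blue): min(3, 8) = 3
D (Blue): min(1, 6, 5, 9) = 1
A (Red): max(3, 1) = 3
E (Blue): min(2, 7, 1, 5) = 1
F (Blue): min(7, 0) = 0
B (Red): max(1, 0) = 1
Blue prefers the lower value; A=3, B=1. B is better since 1 < 3.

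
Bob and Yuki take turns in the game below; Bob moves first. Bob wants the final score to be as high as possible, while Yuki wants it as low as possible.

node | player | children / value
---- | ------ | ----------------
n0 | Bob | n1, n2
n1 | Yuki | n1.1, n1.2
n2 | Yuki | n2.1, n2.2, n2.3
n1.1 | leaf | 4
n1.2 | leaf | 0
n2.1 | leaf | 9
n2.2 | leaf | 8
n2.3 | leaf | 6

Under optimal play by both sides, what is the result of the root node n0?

6

n1 (Yuki): min(4, 0) = 0
n2 (Yuki): min(9, 8, 6) = 6
n0 (Bob): max(0, 6) = 6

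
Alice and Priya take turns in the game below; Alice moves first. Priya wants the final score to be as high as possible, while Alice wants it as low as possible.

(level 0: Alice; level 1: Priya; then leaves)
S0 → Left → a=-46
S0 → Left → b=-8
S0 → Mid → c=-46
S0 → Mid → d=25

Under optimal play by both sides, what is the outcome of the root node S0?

Left (Priya): max(-46, -8) = -8
Mid (Priya): max(-46, 25) = 25
S0 (Alice): min(-8, 25) = -8

-8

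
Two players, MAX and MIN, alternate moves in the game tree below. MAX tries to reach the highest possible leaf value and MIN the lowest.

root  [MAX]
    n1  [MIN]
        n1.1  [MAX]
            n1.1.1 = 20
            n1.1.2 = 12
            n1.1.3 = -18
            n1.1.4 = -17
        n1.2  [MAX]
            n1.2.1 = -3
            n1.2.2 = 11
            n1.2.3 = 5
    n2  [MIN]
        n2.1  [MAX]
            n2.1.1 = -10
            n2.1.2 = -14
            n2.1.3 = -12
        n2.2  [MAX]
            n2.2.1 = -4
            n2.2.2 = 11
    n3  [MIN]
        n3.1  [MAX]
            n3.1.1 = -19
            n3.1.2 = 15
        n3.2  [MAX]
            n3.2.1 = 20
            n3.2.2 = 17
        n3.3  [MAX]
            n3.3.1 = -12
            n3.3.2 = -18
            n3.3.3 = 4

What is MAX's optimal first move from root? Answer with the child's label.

n1

n1.1 (MAX): max(20, 12, -18, -17) = 20
n1.2 (MAX): max(-3, 11, 5) = 11
n1 (MIN): min(20, 11) = 11
n2.1 (MAX): max(-10, -14, -12) = -10
n2.2 (MAX): max(-4, 11) = 11
n2 (MIN): min(-10, 11) = -10
n3.1 (MAX): max(-19, 15) = 15
n3.2 (MAX): max(20, 17) = 20
n3.3 (MAX): max(-12, -18, 4) = 4
n3 (MIN): min(15, 20, 4) = 4
root (MAX): max(11, -10, 4) = 11
MAX at root wants the highest of {n1=11, n2=-10, n3=4}, so chooses n1.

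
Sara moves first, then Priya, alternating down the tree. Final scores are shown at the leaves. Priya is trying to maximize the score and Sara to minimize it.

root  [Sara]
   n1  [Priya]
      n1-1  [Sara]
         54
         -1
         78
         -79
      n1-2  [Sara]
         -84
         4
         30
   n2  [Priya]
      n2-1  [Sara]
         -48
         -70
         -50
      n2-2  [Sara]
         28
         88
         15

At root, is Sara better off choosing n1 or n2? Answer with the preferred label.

n1-1 (Sara): min(54, -1, 78, -79) = -79
n1-2 (Sara): min(-84, 4, 30) = -84
n1 (Priya): max(-79, -84) = -79
n2-1 (Sara): min(-48, -70, -50) = -70
n2-2 (Sara): min(28, 88, 15) = 15
n2 (Priya): max(-70, 15) = 15
Sara prefers the lower value; n1=-79, n2=15. n1 is better since -79 < 15.

n1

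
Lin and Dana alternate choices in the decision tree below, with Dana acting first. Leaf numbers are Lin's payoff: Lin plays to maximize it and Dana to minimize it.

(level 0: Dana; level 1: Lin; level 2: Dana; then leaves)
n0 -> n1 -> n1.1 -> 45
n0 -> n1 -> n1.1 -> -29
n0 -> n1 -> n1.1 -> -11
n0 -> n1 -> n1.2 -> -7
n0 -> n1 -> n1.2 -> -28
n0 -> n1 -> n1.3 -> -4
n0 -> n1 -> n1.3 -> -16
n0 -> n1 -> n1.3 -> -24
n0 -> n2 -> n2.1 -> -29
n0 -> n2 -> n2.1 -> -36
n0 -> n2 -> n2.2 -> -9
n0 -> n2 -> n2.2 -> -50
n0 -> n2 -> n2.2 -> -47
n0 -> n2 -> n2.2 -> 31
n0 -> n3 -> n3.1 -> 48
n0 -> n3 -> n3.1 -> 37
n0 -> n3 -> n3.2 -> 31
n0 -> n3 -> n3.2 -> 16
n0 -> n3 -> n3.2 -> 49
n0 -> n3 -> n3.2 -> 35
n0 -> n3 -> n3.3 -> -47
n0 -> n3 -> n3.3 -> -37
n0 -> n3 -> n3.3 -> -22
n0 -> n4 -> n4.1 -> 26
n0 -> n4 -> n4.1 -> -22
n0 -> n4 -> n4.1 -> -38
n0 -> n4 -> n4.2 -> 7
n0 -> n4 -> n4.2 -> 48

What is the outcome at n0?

-36

n1.1 (Dana): min(45, -29, -11) = -29
n1.2 (Dana): min(-7, -28) = -28
n1.3 (Dana): min(-4, -16, -24) = -24
n1 (Lin): max(-29, -28, -24) = -24
n2.1 (Dana): min(-29, -36) = -36
n2.2 (Dana): min(-9, -50, -47, 31) = -50
n2 (Lin): max(-36, -50) = -36
n3.1 (Dana): min(48, 37) = 37
n3.2 (Dana): min(31, 16, 49, 35) = 16
n3.3 (Dana): min(-47, -37, -22) = -47
n3 (Lin): max(37, 16, -47) = 37
n4.1 (Dana): min(26, -22, -38) = -38
n4.2 (Dana): min(7, 48) = 7
n4 (Lin): max(-38, 7) = 7
n0 (Dana): min(-24, -36, 37, 7) = -36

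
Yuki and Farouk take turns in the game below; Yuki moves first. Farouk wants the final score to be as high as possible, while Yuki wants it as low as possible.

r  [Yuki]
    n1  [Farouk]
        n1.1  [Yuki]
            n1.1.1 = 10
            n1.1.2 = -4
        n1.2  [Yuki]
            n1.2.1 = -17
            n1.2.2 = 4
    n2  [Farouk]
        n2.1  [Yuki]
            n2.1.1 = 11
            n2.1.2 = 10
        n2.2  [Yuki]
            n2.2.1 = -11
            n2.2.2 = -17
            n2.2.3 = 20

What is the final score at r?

n1.1 (Yuki): min(10, -4) = -4
n1.2 (Yuki): min(-17, 4) = -17
n1 (Farouk): max(-4, -17) = -4
n2.1 (Yuki): min(11, 10) = 10
n2.2 (Yuki): min(-11, -17, 20) = -17
n2 (Farouk): max(10, -17) = 10
r (Yuki): min(-4, 10) = -4

-4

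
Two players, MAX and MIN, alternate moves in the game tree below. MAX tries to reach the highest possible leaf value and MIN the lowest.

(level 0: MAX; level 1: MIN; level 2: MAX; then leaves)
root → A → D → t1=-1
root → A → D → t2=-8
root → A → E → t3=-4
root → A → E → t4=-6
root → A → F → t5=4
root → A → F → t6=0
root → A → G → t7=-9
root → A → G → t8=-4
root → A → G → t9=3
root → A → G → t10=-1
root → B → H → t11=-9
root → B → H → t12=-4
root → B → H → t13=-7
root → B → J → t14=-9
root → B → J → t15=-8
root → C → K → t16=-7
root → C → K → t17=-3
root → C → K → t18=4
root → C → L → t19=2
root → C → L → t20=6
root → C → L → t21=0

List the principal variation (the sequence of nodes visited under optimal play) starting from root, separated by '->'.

root -> C -> K -> t18

D (MAX): max(-1, -8) = -1
E (MAX): max(-4, -6) = -4
F (MAX): max(4, 0) = 4
G (MAX): max(-9, -4, 3, -1) = 3
A (MIN): min(-1, -4, 4, 3) = -4
H (MAX): max(-9, -4, -7) = -4
J (MAX): max(-9, -8) = -8
B (MIN): min(-4, -8) = -8
K (MAX): max(-7, -3, 4) = 4
L (MAX): max(2, 6, 0) = 6
C (MIN): min(4, 6) = 4
root (MAX): max(-4, -8, 4) = 4
At root, MAX picks C (highest: 4).
At C, MIN picks K (lowest: 4).
At K, MAX picks t18 (highest: 4).
Terminal value 4.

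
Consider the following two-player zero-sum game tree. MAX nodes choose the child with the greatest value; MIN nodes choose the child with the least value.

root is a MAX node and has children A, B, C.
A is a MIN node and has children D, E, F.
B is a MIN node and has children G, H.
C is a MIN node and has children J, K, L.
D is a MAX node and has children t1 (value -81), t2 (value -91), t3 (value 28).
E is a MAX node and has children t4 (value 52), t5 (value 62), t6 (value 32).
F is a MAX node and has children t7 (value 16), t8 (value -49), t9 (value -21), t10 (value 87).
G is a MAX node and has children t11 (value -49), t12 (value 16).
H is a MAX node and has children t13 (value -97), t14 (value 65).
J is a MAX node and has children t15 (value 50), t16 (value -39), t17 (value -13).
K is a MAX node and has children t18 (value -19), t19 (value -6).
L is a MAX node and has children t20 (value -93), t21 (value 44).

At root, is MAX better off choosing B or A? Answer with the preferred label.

G (MAX): max(-49, 16) = 16
H (MAX): max(-97, 65) = 65
B (MIN): min(16, 65) = 16
D (MAX): max(-81, -91, 28) = 28
E (MAX): max(52, 62, 32) = 62
F (MAX): max(16, -49, -21, 87) = 87
A (MIN): min(28, 62, 87) = 28
MAX prefers the higher value; B=16, A=28. A is better since 28 > 16.

A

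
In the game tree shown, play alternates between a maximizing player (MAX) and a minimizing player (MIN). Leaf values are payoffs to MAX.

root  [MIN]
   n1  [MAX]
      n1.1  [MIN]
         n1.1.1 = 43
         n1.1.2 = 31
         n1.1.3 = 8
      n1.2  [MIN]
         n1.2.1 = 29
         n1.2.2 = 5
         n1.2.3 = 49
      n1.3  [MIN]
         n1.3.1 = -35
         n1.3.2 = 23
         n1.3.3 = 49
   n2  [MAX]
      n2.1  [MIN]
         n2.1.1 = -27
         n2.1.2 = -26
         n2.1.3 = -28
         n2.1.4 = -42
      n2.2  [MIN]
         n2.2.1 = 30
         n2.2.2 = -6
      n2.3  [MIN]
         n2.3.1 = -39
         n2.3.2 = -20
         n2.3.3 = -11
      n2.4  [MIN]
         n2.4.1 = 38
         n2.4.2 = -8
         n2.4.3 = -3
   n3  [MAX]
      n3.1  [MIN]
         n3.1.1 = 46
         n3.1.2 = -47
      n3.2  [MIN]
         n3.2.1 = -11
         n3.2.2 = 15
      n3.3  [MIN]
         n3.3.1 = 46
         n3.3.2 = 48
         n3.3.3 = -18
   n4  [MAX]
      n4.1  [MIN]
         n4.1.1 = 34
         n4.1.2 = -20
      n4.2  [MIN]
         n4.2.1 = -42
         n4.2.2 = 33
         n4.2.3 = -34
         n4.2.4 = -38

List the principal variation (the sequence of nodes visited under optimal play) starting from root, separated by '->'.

root -> n4 -> n4.1 -> n4.1.2

n1.1 (MIN): min(43, 31, 8) = 8
n1.2 (MIN): min(29, 5, 49) = 5
n1.3 (MIN): min(-35, 23, 49) = -35
n1 (MAX): max(8, 5, -35) = 8
n2.1 (MIN): min(-27, -26, -28, -42) = -42
n2.2 (MIN): min(30, -6) = -6
n2.3 (MIN): min(-39, -20, -11) = -39
n2.4 (MIN): min(38, -8, -3) = -8
n2 (MAX): max(-42, -6, -39, -8) = -6
n3.1 (MIN): min(46, -47) = -47
n3.2 (MIN): min(-11, 15) = -11
n3.3 (MIN): min(46, 48, -18) = -18
n3 (MAX): max(-47, -11, -18) = -11
n4.1 (MIN): min(34, -20) = -20
n4.2 (MIN): min(-42, 33, -34, -38) = -42
n4 (MAX): max(-20, -42) = -20
root (MIN): min(8, -6, -11, -20) = -20
At root, MIN picks n4 (lowest: -20).
At n4, MAX picks n4.1 (highest: -20).
At n4.1, MIN picks n4.1.2 (lowest: -20).
Terminal value -20.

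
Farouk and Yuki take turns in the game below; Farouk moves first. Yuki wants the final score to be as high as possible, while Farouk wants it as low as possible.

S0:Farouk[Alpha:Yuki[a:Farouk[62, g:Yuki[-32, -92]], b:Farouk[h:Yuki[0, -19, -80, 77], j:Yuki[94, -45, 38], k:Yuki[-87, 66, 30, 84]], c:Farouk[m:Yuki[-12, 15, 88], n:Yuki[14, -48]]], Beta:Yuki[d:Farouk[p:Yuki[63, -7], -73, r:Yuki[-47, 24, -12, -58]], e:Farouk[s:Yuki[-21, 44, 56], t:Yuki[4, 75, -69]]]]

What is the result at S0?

56

g (Yuki): max(-32, -92) = -32
a (Farouk): min(62, -32) = -32
h (Yuki): max(0, -19, -80, 77) = 77
j (Yuki): max(94, -45, 38) = 94
k (Yuki): max(-87, 66, 30, 84) = 84
b (Farouk): min(77, 94, 84) = 77
m (Yuki): max(-12, 15, 88) = 88
n (Yuki): max(14, -48) = 14
c (Farouk): min(88, 14) = 14
Alpha (Yuki): max(-32, 77, 14) = 77
p (Yuki): max(63, -7) = 63
r (Yuki): max(-47, 24, -12, -58) = 24
d (Farouk): min(63, -73, 24) = -73
s (Yuki): max(-21, 44, 56) = 56
t (Yuki): max(4, 75, -69) = 75
e (Farouk): min(56, 75) = 56
Beta (Yuki): max(-73, 56) = 56
S0 (Farouk): min(77, 56) = 56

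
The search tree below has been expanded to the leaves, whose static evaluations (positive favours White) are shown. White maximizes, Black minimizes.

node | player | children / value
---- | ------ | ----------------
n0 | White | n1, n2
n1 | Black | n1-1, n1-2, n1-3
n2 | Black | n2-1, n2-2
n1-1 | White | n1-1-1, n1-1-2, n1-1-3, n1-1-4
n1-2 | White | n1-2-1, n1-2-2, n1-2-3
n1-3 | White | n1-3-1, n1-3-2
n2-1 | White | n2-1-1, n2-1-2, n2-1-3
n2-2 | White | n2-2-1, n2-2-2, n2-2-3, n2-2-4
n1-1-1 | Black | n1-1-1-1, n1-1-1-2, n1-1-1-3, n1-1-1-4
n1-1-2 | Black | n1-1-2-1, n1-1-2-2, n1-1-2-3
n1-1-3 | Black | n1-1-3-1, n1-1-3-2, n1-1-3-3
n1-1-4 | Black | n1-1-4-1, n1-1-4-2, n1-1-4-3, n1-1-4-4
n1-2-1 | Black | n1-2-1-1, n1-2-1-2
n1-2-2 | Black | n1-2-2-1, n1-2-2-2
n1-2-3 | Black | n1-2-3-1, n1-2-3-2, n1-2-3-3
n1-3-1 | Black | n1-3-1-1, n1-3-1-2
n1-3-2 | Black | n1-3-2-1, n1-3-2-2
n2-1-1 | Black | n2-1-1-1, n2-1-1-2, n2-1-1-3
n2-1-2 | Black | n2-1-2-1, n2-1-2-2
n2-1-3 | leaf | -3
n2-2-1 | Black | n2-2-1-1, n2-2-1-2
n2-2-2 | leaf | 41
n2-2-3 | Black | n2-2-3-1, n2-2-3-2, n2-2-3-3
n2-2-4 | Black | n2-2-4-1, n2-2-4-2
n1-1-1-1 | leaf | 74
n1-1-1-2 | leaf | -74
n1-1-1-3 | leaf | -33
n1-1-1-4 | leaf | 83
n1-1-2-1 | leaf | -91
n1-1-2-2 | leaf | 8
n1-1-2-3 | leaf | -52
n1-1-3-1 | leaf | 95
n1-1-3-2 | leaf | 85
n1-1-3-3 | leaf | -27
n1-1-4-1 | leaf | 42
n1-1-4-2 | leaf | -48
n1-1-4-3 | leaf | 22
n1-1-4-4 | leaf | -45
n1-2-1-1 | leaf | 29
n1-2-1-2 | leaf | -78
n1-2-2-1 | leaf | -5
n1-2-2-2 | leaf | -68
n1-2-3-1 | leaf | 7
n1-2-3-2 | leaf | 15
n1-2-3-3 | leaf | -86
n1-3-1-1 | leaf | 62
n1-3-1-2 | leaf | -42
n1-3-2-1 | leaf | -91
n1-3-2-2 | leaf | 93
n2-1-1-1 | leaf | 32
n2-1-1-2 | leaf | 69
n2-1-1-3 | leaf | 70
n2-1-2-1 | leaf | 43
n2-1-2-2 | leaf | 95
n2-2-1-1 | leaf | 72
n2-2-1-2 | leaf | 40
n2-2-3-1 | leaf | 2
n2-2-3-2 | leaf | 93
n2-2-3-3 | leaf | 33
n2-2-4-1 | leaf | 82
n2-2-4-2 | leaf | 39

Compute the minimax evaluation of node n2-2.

n2-2-1 (Black): min(72, 40) = 40
n2-2-3 (Black): min(2, 93, 33) = 2
n2-2-4 (Black): min(82, 39) = 39
n2-2 (White): max(40, 41, 2, 39) = 41

41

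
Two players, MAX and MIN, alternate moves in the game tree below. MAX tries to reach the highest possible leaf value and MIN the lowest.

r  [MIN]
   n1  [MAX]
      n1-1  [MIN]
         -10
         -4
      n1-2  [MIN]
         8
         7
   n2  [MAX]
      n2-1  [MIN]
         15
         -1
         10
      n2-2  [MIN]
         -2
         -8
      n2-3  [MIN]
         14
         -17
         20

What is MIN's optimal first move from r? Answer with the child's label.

n1-1 (MIN): min(-10, -4) = -10
n1-2 (MIN): min(8, 7) = 7
n1 (MAX): max(-10, 7) = 7
n2-1 (MIN): min(15, -1, 10) = -1
n2-2 (MIN): min(-2, -8) = -8
n2-3 (MIN): min(14, -17, 20) = -17
n2 (MAX): max(-1, -8, -17) = -1
r (MIN): min(7, -1) = -1
MIN at r wants the lowest of {n1=7, n2=-1}, so chooses n2.

n2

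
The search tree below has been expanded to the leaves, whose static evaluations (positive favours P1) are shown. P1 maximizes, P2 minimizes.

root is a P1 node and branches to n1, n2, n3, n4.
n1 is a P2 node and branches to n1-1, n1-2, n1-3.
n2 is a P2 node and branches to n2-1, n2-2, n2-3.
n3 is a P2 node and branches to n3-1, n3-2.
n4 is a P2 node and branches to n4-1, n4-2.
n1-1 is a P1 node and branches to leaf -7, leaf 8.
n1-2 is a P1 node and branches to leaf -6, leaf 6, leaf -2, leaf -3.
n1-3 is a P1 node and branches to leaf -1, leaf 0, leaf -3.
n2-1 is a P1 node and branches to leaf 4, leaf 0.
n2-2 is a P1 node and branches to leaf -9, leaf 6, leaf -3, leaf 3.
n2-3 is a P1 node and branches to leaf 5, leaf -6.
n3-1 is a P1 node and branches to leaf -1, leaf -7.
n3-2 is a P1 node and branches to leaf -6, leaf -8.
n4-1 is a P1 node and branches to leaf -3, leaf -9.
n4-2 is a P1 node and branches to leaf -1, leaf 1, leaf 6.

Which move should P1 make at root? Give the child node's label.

n2

n1-1 (P1): max(-7, 8) = 8
n1-2 (P1): max(-6, 6, -2, -3) = 6
n1-3 (P1): max(-1, 0, -3) = 0
n1 (P2): min(8, 6, 0) = 0
n2-1 (P1): max(4, 0) = 4
n2-2 (P1): max(-9, 6, -3, 3) = 6
n2-3 (P1): max(5, -6) = 5
n2 (P2): min(4, 6, 5) = 4
n3-1 (P1): max(-1, -7) = -1
n3-2 (P1): max(-6, -8) = -6
n3 (P2): min(-1, -6) = -6
n4-1 (P1): max(-3, -9) = -3
n4-2 (P1): max(-1, 1, 6) = 6
n4 (P2): min(-3, 6) = -3
root (P1): max(0, 4, -6, -3) = 4
P1 at root wants the highest of {n1=0, n2=4, n3=-6, n4=-3}, so chooses n2.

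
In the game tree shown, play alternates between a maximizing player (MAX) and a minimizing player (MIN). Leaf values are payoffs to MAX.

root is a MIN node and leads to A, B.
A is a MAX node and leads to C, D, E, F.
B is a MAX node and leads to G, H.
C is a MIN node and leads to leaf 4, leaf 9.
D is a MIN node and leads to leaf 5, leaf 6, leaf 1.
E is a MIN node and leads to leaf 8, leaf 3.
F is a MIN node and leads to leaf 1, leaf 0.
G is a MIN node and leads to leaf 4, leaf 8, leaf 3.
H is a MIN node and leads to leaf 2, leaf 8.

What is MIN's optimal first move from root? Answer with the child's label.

C (MIN): min(4, 9) = 4
D (MIN): min(5, 6, 1) = 1
E (MIN): min(8, 3) = 3
F (MIN): min(1, 0) = 0
A (MAX): max(4, 1, 3, 0) = 4
G (MIN): min(4, 8, 3) = 3
H (MIN): min(2, 8) = 2
B (MAX): max(3, 2) = 3
root (MIN): min(4, 3) = 3
MIN at root wants the lowest of {A=4, B=3}, so chooses B.

B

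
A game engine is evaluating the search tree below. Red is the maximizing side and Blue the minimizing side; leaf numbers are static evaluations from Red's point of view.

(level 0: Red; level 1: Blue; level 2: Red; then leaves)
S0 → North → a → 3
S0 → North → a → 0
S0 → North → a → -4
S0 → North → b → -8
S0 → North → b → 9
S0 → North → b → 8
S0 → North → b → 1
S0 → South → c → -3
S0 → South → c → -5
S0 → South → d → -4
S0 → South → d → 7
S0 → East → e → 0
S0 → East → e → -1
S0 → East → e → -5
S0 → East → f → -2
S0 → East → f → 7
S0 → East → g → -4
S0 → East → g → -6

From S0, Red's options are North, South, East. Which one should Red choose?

North

a (Red): max(3, 0, -4) = 3
b (Red): max(-8, 9, 8, 1) = 9
North (Blue): min(3, 9) = 3
c (Red): max(-3, -5) = -3
d (Red): max(-4, 7) = 7
South (Blue): min(-3, 7) = -3
e (Red): max(0, -1, -5) = 0
f (Red): max(-2, 7) = 7
g (Red): max(-4, -6) = -4
East (Blue): min(0, 7, -4) = -4
S0 (Red): max(3, -3, -4) = 3
Red at S0 wants the highest of {North=3, South=-3, East=-4}, so chooses North.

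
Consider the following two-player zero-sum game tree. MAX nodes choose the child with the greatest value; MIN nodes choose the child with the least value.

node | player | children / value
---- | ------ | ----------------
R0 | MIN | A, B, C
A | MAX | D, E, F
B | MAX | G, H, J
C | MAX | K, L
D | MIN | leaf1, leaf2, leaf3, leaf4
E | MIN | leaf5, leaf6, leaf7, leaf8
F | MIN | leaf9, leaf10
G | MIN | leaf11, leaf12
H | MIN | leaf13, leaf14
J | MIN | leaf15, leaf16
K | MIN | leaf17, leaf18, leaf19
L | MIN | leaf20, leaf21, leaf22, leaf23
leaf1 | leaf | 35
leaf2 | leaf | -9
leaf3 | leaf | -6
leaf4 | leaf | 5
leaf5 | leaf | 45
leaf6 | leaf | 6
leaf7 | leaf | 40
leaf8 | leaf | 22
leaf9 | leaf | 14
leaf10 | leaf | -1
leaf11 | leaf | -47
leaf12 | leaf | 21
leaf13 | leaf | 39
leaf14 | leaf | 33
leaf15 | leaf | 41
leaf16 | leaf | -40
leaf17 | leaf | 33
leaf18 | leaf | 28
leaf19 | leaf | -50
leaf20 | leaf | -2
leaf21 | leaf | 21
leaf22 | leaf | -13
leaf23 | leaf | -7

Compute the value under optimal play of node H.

H (MIN): min(39, 33) = 33

33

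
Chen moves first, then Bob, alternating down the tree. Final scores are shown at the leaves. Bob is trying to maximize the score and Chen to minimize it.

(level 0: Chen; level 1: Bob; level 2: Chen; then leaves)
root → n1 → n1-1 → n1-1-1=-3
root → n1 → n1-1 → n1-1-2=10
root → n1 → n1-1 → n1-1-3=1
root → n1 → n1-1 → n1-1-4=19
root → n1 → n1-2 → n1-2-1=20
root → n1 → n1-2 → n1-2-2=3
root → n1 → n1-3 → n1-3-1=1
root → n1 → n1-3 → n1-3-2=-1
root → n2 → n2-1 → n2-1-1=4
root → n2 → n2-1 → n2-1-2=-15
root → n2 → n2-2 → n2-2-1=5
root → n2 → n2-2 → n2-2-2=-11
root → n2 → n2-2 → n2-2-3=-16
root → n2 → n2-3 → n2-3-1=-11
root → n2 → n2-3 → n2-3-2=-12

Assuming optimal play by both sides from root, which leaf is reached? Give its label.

n1-1 (Chen): min(-3, 10, 1, 19) = -3
n1-2 (Chen): min(20, 3) = 3
n1-3 (Chen): min(1, -1) = -1
n1 (Bob): max(-3, 3, -1) = 3
n2-1 (Chen): min(4, -15) = -15
n2-2 (Chen): min(5, -11, -16) = -16
n2-3 (Chen): min(-11, -12) = -12
n2 (Bob): max(-15, -16, -12) = -12
root (Chen): min(3, -12) = -12
At root, Chen picks n2 (lowest: -12).
At n2, Bob picks n2-3 (highest: -12).
At n2-3, Chen picks n2-3-2 (lowest: -12).
Terminal value -12.

n2-3-2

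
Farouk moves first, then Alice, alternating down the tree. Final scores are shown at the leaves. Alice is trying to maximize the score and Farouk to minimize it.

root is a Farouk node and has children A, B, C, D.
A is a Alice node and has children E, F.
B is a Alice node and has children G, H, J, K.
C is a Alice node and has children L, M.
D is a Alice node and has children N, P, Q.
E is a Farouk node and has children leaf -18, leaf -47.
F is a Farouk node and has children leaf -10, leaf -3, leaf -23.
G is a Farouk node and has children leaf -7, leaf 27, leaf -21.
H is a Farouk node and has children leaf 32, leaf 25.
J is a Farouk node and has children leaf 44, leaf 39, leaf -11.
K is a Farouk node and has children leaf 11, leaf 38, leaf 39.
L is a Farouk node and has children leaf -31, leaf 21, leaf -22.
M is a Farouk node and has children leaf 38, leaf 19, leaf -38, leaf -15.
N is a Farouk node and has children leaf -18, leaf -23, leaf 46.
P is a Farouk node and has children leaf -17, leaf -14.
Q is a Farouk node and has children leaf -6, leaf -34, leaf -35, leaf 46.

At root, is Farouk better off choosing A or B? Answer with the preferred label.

A

E (Farouk): min(-18, -47) = -47
F (Farouk): min(-10, -3, -23) = -23
A (Alice): max(-47, -23) = -23
G (Farouk): min(-7, 27, -21) = -21
H (Farouk): min(32, 25) = 25
J (Farouk): min(44, 39, -11) = -11
K (Farouk): min(11, 38, 39) = 11
B (Alice): max(-21, 25, -11, 11) = 25
Farouk prefers the lower value; A=-23, B=25. A is better since -23 < 25.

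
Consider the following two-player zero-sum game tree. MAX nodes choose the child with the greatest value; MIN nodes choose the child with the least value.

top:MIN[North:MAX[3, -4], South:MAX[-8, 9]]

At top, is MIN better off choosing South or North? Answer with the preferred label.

South (MAX): max(-8, 9) = 9
North (MAX): max(3, -4) = 3
MIN prefers the lower value; South=9, North=3. North is better since 3 < 9.

North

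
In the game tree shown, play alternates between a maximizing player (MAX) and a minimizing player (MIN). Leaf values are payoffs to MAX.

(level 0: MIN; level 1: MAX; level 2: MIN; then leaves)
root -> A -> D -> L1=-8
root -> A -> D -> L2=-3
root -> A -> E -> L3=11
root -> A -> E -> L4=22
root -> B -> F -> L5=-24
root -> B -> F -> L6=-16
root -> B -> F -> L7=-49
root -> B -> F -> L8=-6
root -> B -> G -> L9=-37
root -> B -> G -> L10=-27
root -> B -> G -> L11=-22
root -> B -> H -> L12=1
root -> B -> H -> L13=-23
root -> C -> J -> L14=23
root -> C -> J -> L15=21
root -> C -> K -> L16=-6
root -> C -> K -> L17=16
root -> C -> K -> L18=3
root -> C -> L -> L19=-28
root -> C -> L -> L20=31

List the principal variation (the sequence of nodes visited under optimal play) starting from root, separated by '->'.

D (MIN): min(-8, -3) = -8
E (MIN): min(11, 22) = 11
A (MAX): max(-8, 11) = 11
F (MIN): min(-24, -16, -49, -6) = -49
G (MIN): min(-37, -27, -22) = -37
H (MIN): min(1, -23) = -23
B (MAX): max(-49, -37, -23) = -23
J (MIN): min(23, 21) = 21
K (MIN): min(-6, 16, 3) = -6
L (MIN): min(-28, 31) = -28
C (MAX): max(21, -6, -28) = 21
root (MIN): min(11, -23, 21) = -23
At root, MIN picks B (lowest: -23).
At B, MAX picks H (highest: -23).
At H, MIN picks L13 (lowest: -23).
Terminal value -23.

root -> B -> H -> L13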